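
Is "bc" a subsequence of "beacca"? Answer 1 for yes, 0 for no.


Check if "bc" is a subsequence of "beacca"
Greedy scan:
  Position 0 ('b'): matches sub[0] = 'b'
  Position 1 ('e'): no match needed
  Position 2 ('a'): no match needed
  Position 3 ('c'): matches sub[1] = 'c'
  Position 4 ('c'): no match needed
  Position 5 ('a'): no match needed
All 2 characters matched => is a subsequence

1


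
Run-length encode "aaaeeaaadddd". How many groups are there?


Input: aaaeeaaadddd
Scanning for consecutive runs:
  Group 1: 'a' x 3 (positions 0-2)
  Group 2: 'e' x 2 (positions 3-4)
  Group 3: 'a' x 3 (positions 5-7)
  Group 4: 'd' x 4 (positions 8-11)
Total groups: 4

4


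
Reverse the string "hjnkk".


Input: hjnkk
Reading characters right to left:
  Position 4: 'k'
  Position 3: 'k'
  Position 2: 'n'
  Position 1: 'j'
  Position 0: 'h'
Reversed: kknjh

kknjh


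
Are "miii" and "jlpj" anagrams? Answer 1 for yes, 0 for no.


Strings: "miii", "jlpj"
Sorted first:  iiim
Sorted second: jjlp
Differ at position 0: 'i' vs 'j' => not anagrams

0


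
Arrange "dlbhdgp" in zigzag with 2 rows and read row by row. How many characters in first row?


Zigzag "dlbhdgp" into 2 rows:
Placing characters:
  'd' => row 0
  'l' => row 1
  'b' => row 0
  'h' => row 1
  'd' => row 0
  'g' => row 1
  'p' => row 0
Rows:
  Row 0: "dbdp"
  Row 1: "lhg"
First row length: 4

4


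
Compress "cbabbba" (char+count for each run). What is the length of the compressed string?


Input: cbabbba
Runs:
  'c' x 1 => "c1"
  'b' x 1 => "b1"
  'a' x 1 => "a1"
  'b' x 3 => "b3"
  'a' x 1 => "a1"
Compressed: "c1b1a1b3a1"
Compressed length: 10

10


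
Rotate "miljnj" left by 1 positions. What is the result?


Input: "miljnj", rotate left by 1
First 1 characters: "m"
Remaining characters: "iljnj"
Concatenate remaining + first: "iljnj" + "m" = "iljnjm"

iljnjm


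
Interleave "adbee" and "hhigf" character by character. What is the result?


Interleaving "adbee" and "hhigf":
  Position 0: 'a' from first, 'h' from second => "ah"
  Position 1: 'd' from first, 'h' from second => "dh"
  Position 2: 'b' from first, 'i' from second => "bi"
  Position 3: 'e' from first, 'g' from second => "eg"
  Position 4: 'e' from first, 'f' from second => "ef"
Result: ahdhbiegef

ahdhbiegef


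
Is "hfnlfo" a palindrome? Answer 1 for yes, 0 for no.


Input: hfnlfo
Reversed: oflnfh
  Compare pos 0 ('h') with pos 5 ('o'): MISMATCH
  Compare pos 1 ('f') with pos 4 ('f'): match
  Compare pos 2 ('n') with pos 3 ('l'): MISMATCH
Result: not a palindrome

0


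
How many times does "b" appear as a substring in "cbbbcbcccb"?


Searching for "b" in "cbbbcbcccb"
Scanning each position:
  Position 0: "c" => no
  Position 1: "b" => MATCH
  Position 2: "b" => MATCH
  Position 3: "b" => MATCH
  Position 4: "c" => no
  Position 5: "b" => MATCH
  Position 6: "c" => no
  Position 7: "c" => no
  Position 8: "c" => no
  Position 9: "b" => MATCH
Total occurrences: 5

5


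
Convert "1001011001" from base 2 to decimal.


Input: "1001011001" in base 2
Positional expansion:
  Digit '1' (value 1) x 2^9 = 512
  Digit '0' (value 0) x 2^8 = 0
  Digit '0' (value 0) x 2^7 = 0
  Digit '1' (value 1) x 2^6 = 64
  Digit '0' (value 0) x 2^5 = 0
  Digit '1' (value 1) x 2^4 = 16
  Digit '1' (value 1) x 2^3 = 8
  Digit '0' (value 0) x 2^2 = 0
  Digit '0' (value 0) x 2^1 = 0
  Digit '1' (value 1) x 2^0 = 1
Sum = 601

601


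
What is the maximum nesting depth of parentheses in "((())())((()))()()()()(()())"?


Input: "((())())((()))()()()()(()())"
Tracking depth:
  Position 0 '(': depth becomes 1
  Position 1 '(': depth becomes 2
  Position 2 '(': depth becomes 3
  Position 3 ')': depth becomes 2
  Position 4 ')': depth becomes 1
  Position 5 '(': depth becomes 2
  Position 6 ')': depth becomes 1
  Position 7 ')': depth becomes 0
  Position 8 '(': depth becomes 1
  Position 9 '(': depth becomes 2
  Position 10 '(': depth becomes 3
  Position 11 ')': depth becomes 2
  Position 12 ')': depth becomes 1
  Position 13 ')': depth becomes 0
  Position 14 '(': depth becomes 1
  Position 15 ')': depth becomes 0
  Position 16 '(': depth becomes 1
  Position 17 ')': depth becomes 0
  Position 18 '(': depth becomes 1
  Position 19 ')': depth becomes 0
  Position 20 '(': depth becomes 1
  Position 21 ')': depth becomes 0
  Position 22 '(': depth becomes 1
  Position 23 '(': depth becomes 2
  Position 24 ')': depth becomes 1
  Position 25 '(': depth becomes 2
  Position 26 ')': depth becomes 1
  Position 27 ')': depth becomes 0
Maximum depth reached: 3

3


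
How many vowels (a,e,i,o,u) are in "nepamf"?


Input: nepamf
Checking each character:
  'n' at position 0: consonant
  'e' at position 1: vowel (running total: 1)
  'p' at position 2: consonant
  'a' at position 3: vowel (running total: 2)
  'm' at position 4: consonant
  'f' at position 5: consonant
Total vowels: 2

2


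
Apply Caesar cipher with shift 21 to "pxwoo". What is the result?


Caesar cipher: shift "pxwoo" by 21
  'p' (pos 15) + 21 = pos 10 = 'k'
  'x' (pos 23) + 21 = pos 18 = 's'
  'w' (pos 22) + 21 = pos 17 = 'r'
  'o' (pos 14) + 21 = pos 9 = 'j'
  'o' (pos 14) + 21 = pos 9 = 'j'
Result: ksrjj

ksrjj


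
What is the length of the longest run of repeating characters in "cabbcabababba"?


Input: "cabbcabababba"
Scanning for longest run:
  Position 1 ('a'): new char, reset run to 1
  Position 2 ('b'): new char, reset run to 1
  Position 3 ('b'): continues run of 'b', length=2
  Position 4 ('c'): new char, reset run to 1
  Position 5 ('a'): new char, reset run to 1
  Position 6 ('b'): new char, reset run to 1
  Position 7 ('a'): new char, reset run to 1
  Position 8 ('b'): new char, reset run to 1
  Position 9 ('a'): new char, reset run to 1
  Position 10 ('b'): new char, reset run to 1
  Position 11 ('b'): continues run of 'b', length=2
  Position 12 ('a'): new char, reset run to 1
Longest run: 'b' with length 2

2


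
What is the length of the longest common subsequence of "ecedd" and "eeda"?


LCS of "ecedd" and "eeda"
DP table:
           e    e    d    a
      0    0    0    0    0
  e   0    1    1    1    1
  c   0    1    1    1    1
  e   0    1    2    2    2
  d   0    1    2    3    3
  d   0    1    2    3    3
LCS length = dp[5][4] = 3

3


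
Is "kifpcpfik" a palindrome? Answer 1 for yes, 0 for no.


Input: kifpcpfik
Reversed: kifpcpfik
  Compare pos 0 ('k') with pos 8 ('k'): match
  Compare pos 1 ('i') with pos 7 ('i'): match
  Compare pos 2 ('f') with pos 6 ('f'): match
  Compare pos 3 ('p') with pos 5 ('p'): match
Result: palindrome

1


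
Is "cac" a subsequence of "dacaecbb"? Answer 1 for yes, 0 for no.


Check if "cac" is a subsequence of "dacaecbb"
Greedy scan:
  Position 0 ('d'): no match needed
  Position 1 ('a'): no match needed
  Position 2 ('c'): matches sub[0] = 'c'
  Position 3 ('a'): matches sub[1] = 'a'
  Position 4 ('e'): no match needed
  Position 5 ('c'): matches sub[2] = 'c'
  Position 6 ('b'): no match needed
  Position 7 ('b'): no match needed
All 3 characters matched => is a subsequence

1


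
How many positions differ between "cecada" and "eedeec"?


Comparing "cecada" and "eedeec" position by position:
  Position 0: 'c' vs 'e' => DIFFER
  Position 1: 'e' vs 'e' => same
  Position 2: 'c' vs 'd' => DIFFER
  Position 3: 'a' vs 'e' => DIFFER
  Position 4: 'd' vs 'e' => DIFFER
  Position 5: 'a' vs 'c' => DIFFER
Positions that differ: 5

5


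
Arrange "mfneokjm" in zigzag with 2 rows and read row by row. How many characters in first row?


Zigzag "mfneokjm" into 2 rows:
Placing characters:
  'm' => row 0
  'f' => row 1
  'n' => row 0
  'e' => row 1
  'o' => row 0
  'k' => row 1
  'j' => row 0
  'm' => row 1
Rows:
  Row 0: "mnoj"
  Row 1: "fekm"
First row length: 4

4


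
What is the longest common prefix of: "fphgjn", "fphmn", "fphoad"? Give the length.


Words: fphgjn, fphmn, fphoad
  Position 0: all 'f' => match
  Position 1: all 'p' => match
  Position 2: all 'h' => match
  Position 3: ('g', 'm', 'o') => mismatch, stop
LCP = "fph" (length 3)

3


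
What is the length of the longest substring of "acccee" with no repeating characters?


Input: "acccee"
Sliding window (track last position of each char):
  Position 0 ('a'): window [0,0] length 1 -- new best
  Position 1 ('c'): window [0,1] length 2 -- new best
  Position 2 ('c'): repeat (last at 1), move window start to 2
  Position 2 ('c'): window [2,2] length 1
  Position 3 ('c'): repeat (last at 2), move window start to 3
  Position 3 ('c'): window [3,3] length 1
  Position 4 ('e'): window [3,4] length 2
  Position 5 ('e'): repeat (last at 4), move window start to 5
  Position 5 ('e'): window [5,5] length 1
Longest substring with no repeats: "ac" with length 2

2


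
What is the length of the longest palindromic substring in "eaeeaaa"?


Input: "eaeeaaa"
Checking substrings for palindromes:
  [1:5] "aeea" (len 4) => palindrome
  [0:3] "eae" (len 3) => palindrome
  [4:7] "aaa" (len 3) => palindrome
  [2:4] "ee" (len 2) => palindrome
  [4:6] "aa" (len 2) => palindrome
  [5:7] "aa" (len 2) => palindrome
Longest palindromic substring: "aeea" with length 4

4


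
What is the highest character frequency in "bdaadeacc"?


Input: bdaadeacc
Character counts:
  'a': 3
  'b': 1
  'c': 2
  'd': 2
  'e': 1
Maximum frequency: 3

3


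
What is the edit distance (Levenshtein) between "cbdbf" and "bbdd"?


Computing edit distance: "cbdbf" -> "bbdd"
DP table:
           b    b    d    d
      0    1    2    3    4
  c   1    1    2    3    4
  b   2    1    1    2    3
  d   3    2    2    1    2
  b   4    3    2    2    2
  f   5    4    3    3    3
Edit distance = dp[5][4] = 3

3


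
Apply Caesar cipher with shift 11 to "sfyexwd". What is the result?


Caesar cipher: shift "sfyexwd" by 11
  's' (pos 18) + 11 = pos 3 = 'd'
  'f' (pos 5) + 11 = pos 16 = 'q'
  'y' (pos 24) + 11 = pos 9 = 'j'
  'e' (pos 4) + 11 = pos 15 = 'p'
  'x' (pos 23) + 11 = pos 8 = 'i'
  'w' (pos 22) + 11 = pos 7 = 'h'
  'd' (pos 3) + 11 = pos 14 = 'o'
Result: dqjpiho

dqjpiho


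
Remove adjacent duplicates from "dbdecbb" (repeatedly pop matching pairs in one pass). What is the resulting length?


Input: dbdecbb
Stack-based adjacent duplicate removal:
  Read 'd': push. Stack: d
  Read 'b': push. Stack: db
  Read 'd': push. Stack: dbd
  Read 'e': push. Stack: dbde
  Read 'c': push. Stack: dbdec
  Read 'b': push. Stack: dbdecb
  Read 'b': matches stack top 'b' => pop. Stack: dbdec
Final stack: "dbdec" (length 5)

5


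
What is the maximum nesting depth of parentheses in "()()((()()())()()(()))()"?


Input: "()()((()()())()()(()))()"
Tracking depth:
  Position 0 '(': depth becomes 1
  Position 1 ')': depth becomes 0
  Position 2 '(': depth becomes 1
  Position 3 ')': depth becomes 0
  Position 4 '(': depth becomes 1
  Position 5 '(': depth becomes 2
  Position 6 '(': depth becomes 3
  Position 7 ')': depth becomes 2
  Position 8 '(': depth becomes 3
  Position 9 ')': depth becomes 2
  Position 10 '(': depth becomes 3
  Position 11 ')': depth becomes 2
  Position 12 ')': depth becomes 1
  Position 13 '(': depth becomes 2
  Position 14 ')': depth becomes 1
  Position 15 '(': depth becomes 2
  Position 16 ')': depth becomes 1
  Position 17 '(': depth becomes 2
  Position 18 '(': depth becomes 3
  Position 19 ')': depth becomes 2
  Position 20 ')': depth becomes 1
  Position 21 ')': depth becomes 0
  Position 22 '(': depth becomes 1
  Position 23 ')': depth becomes 0
Maximum depth reached: 3

3


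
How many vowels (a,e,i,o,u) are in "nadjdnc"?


Input: nadjdnc
Checking each character:
  'n' at position 0: consonant
  'a' at position 1: vowel (running total: 1)
  'd' at position 2: consonant
  'j' at position 3: consonant
  'd' at position 4: consonant
  'n' at position 5: consonant
  'c' at position 6: consonant
Total vowels: 1

1


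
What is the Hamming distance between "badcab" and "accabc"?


Comparing "badcab" and "accabc" position by position:
  Position 0: 'b' vs 'a' => differ
  Position 1: 'a' vs 'c' => differ
  Position 2: 'd' vs 'c' => differ
  Position 3: 'c' vs 'a' => differ
  Position 4: 'a' vs 'b' => differ
  Position 5: 'b' vs 'c' => differ
Total differences (Hamming distance): 6

6


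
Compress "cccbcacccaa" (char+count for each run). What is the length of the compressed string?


Input: cccbcacccaa
Runs:
  'c' x 3 => "c3"
  'b' x 1 => "b1"
  'c' x 1 => "c1"
  'a' x 1 => "a1"
  'c' x 3 => "c3"
  'a' x 2 => "a2"
Compressed: "c3b1c1a1c3a2"
Compressed length: 12

12


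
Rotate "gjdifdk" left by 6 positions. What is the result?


Input: "gjdifdk", rotate left by 6
First 6 characters: "gjdifd"
Remaining characters: "k"
Concatenate remaining + first: "k" + "gjdifd" = "kgjdifd"

kgjdifd


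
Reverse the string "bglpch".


Input: bglpch
Reading characters right to left:
  Position 5: 'h'
  Position 4: 'c'
  Position 3: 'p'
  Position 2: 'l'
  Position 1: 'g'
  Position 0: 'b'
Reversed: hcplgb

hcplgb


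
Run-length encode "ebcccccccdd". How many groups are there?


Input: ebcccccccdd
Scanning for consecutive runs:
  Group 1: 'e' x 1 (positions 0-0)
  Group 2: 'b' x 1 (positions 1-1)
  Group 3: 'c' x 7 (positions 2-8)
  Group 4: 'd' x 2 (positions 9-10)
Total groups: 4

4


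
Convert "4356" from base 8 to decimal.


Input: "4356" in base 8
Positional expansion:
  Digit '4' (value 4) x 8^3 = 2048
  Digit '3' (value 3) x 8^2 = 192
  Digit '5' (value 5) x 8^1 = 40
  Digit '6' (value 6) x 8^0 = 6
Sum = 2286

2286


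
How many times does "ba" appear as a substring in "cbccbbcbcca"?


Searching for "ba" in "cbccbbcbcca"
Scanning each position:
  Position 0: "cb" => no
  Position 1: "bc" => no
  Position 2: "cc" => no
  Position 3: "cb" => no
  Position 4: "bb" => no
  Position 5: "bc" => no
  Position 6: "cb" => no
  Position 7: "bc" => no
  Position 8: "cc" => no
  Position 9: "ca" => no
Total occurrences: 0

0


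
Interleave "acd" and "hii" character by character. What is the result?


Interleaving "acd" and "hii":
  Position 0: 'a' from first, 'h' from second => "ah"
  Position 1: 'c' from first, 'i' from second => "ci"
  Position 2: 'd' from first, 'i' from second => "di"
Result: ahcidi

ahcidi


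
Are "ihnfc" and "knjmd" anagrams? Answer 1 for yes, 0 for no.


Strings: "ihnfc", "knjmd"
Sorted first:  cfhin
Sorted second: djkmn
Differ at position 0: 'c' vs 'd' => not anagrams

0


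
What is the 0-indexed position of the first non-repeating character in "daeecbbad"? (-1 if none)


Input: daeecbbad
Character frequencies:
  'a': 2
  'b': 2
  'c': 1
  'd': 2
  'e': 2
Scanning left to right for freq == 1:
  Position 0 ('d'): freq=2, skip
  Position 1 ('a'): freq=2, skip
  Position 2 ('e'): freq=2, skip
  Position 3 ('e'): freq=2, skip
  Position 4 ('c'): unique! => answer = 4

4


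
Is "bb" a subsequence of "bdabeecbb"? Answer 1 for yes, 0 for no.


Check if "bb" is a subsequence of "bdabeecbb"
Greedy scan:
  Position 0 ('b'): matches sub[0] = 'b'
  Position 1 ('d'): no match needed
  Position 2 ('a'): no match needed
  Position 3 ('b'): matches sub[1] = 'b'
  Position 4 ('e'): no match needed
  Position 5 ('e'): no match needed
  Position 6 ('c'): no match needed
  Position 7 ('b'): no match needed
  Position 8 ('b'): no match needed
All 2 characters matched => is a subsequence

1


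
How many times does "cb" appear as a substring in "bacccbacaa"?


Searching for "cb" in "bacccbacaa"
Scanning each position:
  Position 0: "ba" => no
  Position 1: "ac" => no
  Position 2: "cc" => no
  Position 3: "cc" => no
  Position 4: "cb" => MATCH
  Position 5: "ba" => no
  Position 6: "ac" => no
  Position 7: "ca" => no
  Position 8: "aa" => no
Total occurrences: 1

1


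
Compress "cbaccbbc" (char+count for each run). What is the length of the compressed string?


Input: cbaccbbc
Runs:
  'c' x 1 => "c1"
  'b' x 1 => "b1"
  'a' x 1 => "a1"
  'c' x 2 => "c2"
  'b' x 2 => "b2"
  'c' x 1 => "c1"
Compressed: "c1b1a1c2b2c1"
Compressed length: 12

12


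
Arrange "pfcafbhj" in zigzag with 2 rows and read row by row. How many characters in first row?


Zigzag "pfcafbhj" into 2 rows:
Placing characters:
  'p' => row 0
  'f' => row 1
  'c' => row 0
  'a' => row 1
  'f' => row 0
  'b' => row 1
  'h' => row 0
  'j' => row 1
Rows:
  Row 0: "pcfh"
  Row 1: "fabj"
First row length: 4

4


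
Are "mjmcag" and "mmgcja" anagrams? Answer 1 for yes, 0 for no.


Strings: "mjmcag", "mmgcja"
Sorted first:  acgjmm
Sorted second: acgjmm
Sorted forms match => anagrams

1


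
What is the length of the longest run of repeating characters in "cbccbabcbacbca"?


Input: "cbccbabcbacbca"
Scanning for longest run:
  Position 1 ('b'): new char, reset run to 1
  Position 2 ('c'): new char, reset run to 1
  Position 3 ('c'): continues run of 'c', length=2
  Position 4 ('b'): new char, reset run to 1
  Position 5 ('a'): new char, reset run to 1
  Position 6 ('b'): new char, reset run to 1
  Position 7 ('c'): new char, reset run to 1
  Position 8 ('b'): new char, reset run to 1
  Position 9 ('a'): new char, reset run to 1
  Position 10 ('c'): new char, reset run to 1
  Position 11 ('b'): new char, reset run to 1
  Position 12 ('c'): new char, reset run to 1
  Position 13 ('a'): new char, reset run to 1
Longest run: 'c' with length 2

2


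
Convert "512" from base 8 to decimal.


Input: "512" in base 8
Positional expansion:
  Digit '5' (value 5) x 8^2 = 320
  Digit '1' (value 1) x 8^1 = 8
  Digit '2' (value 2) x 8^0 = 2
Sum = 330

330


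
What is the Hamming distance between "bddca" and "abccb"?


Comparing "bddca" and "abccb" position by position:
  Position 0: 'b' vs 'a' => differ
  Position 1: 'd' vs 'b' => differ
  Position 2: 'd' vs 'c' => differ
  Position 3: 'c' vs 'c' => same
  Position 4: 'a' vs 'b' => differ
Total differences (Hamming distance): 4

4


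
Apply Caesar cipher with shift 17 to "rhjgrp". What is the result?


Caesar cipher: shift "rhjgrp" by 17
  'r' (pos 17) + 17 = pos 8 = 'i'
  'h' (pos 7) + 17 = pos 24 = 'y'
  'j' (pos 9) + 17 = pos 0 = 'a'
  'g' (pos 6) + 17 = pos 23 = 'x'
  'r' (pos 17) + 17 = pos 8 = 'i'
  'p' (pos 15) + 17 = pos 6 = 'g'
Result: iyaxig

iyaxig


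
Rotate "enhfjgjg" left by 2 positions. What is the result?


Input: "enhfjgjg", rotate left by 2
First 2 characters: "en"
Remaining characters: "hfjgjg"
Concatenate remaining + first: "hfjgjg" + "en" = "hfjgjgen"

hfjgjgen


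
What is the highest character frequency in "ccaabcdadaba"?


Input: ccaabcdadaba
Character counts:
  'a': 5
  'b': 2
  'c': 3
  'd': 2
Maximum frequency: 5

5


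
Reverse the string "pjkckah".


Input: pjkckah
Reading characters right to left:
  Position 6: 'h'
  Position 5: 'a'
  Position 4: 'k'
  Position 3: 'c'
  Position 2: 'k'
  Position 1: 'j'
  Position 0: 'p'
Reversed: hakckjp

hakckjp


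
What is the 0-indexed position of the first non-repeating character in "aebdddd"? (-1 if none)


Input: aebdddd
Character frequencies:
  'a': 1
  'b': 1
  'd': 4
  'e': 1
Scanning left to right for freq == 1:
  Position 0 ('a'): unique! => answer = 0

0


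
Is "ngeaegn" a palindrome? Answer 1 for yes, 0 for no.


Input: ngeaegn
Reversed: ngeaegn
  Compare pos 0 ('n') with pos 6 ('n'): match
  Compare pos 1 ('g') with pos 5 ('g'): match
  Compare pos 2 ('e') with pos 4 ('e'): match
Result: palindrome

1


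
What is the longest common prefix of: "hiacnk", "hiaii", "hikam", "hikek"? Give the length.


Words: hiacnk, hiaii, hikam, hikek
  Position 0: all 'h' => match
  Position 1: all 'i' => match
  Position 2: ('a', 'a', 'k', 'k') => mismatch, stop
LCP = "hi" (length 2)

2


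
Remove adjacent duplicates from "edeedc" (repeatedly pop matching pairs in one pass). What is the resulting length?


Input: edeedc
Stack-based adjacent duplicate removal:
  Read 'e': push. Stack: e
  Read 'd': push. Stack: ed
  Read 'e': push. Stack: ede
  Read 'e': matches stack top 'e' => pop. Stack: ed
  Read 'd': matches stack top 'd' => pop. Stack: e
  Read 'c': push. Stack: ec
Final stack: "ec" (length 2)

2


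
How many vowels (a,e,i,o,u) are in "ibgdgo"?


Input: ibgdgo
Checking each character:
  'i' at position 0: vowel (running total: 1)
  'b' at position 1: consonant
  'g' at position 2: consonant
  'd' at position 3: consonant
  'g' at position 4: consonant
  'o' at position 5: vowel (running total: 2)
Total vowels: 2

2


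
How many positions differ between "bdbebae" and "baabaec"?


Comparing "bdbebae" and "baabaec" position by position:
  Position 0: 'b' vs 'b' => same
  Position 1: 'd' vs 'a' => DIFFER
  Position 2: 'b' vs 'a' => DIFFER
  Position 3: 'e' vs 'b' => DIFFER
  Position 4: 'b' vs 'a' => DIFFER
  Position 5: 'a' vs 'e' => DIFFER
  Position 6: 'e' vs 'c' => DIFFER
Positions that differ: 6

6


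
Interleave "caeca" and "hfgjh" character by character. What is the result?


Interleaving "caeca" and "hfgjh":
  Position 0: 'c' from first, 'h' from second => "ch"
  Position 1: 'a' from first, 'f' from second => "af"
  Position 2: 'e' from first, 'g' from second => "eg"
  Position 3: 'c' from first, 'j' from second => "cj"
  Position 4: 'a' from first, 'h' from second => "ah"
Result: chafegcjah

chafegcjah


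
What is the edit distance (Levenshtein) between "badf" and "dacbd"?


Computing edit distance: "badf" -> "dacbd"
DP table:
           d    a    c    b    d
      0    1    2    3    4    5
  b   1    1    2    3    3    4
  a   2    2    1    2    3    4
  d   3    2    2    2    3    3
  f   4    3    3    3    3    4
Edit distance = dp[4][5] = 4

4


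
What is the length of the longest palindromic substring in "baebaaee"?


Input: "baebaaee"
Checking substrings for palindromes:
  [4:6] "aa" (len 2) => palindrome
  [6:8] "ee" (len 2) => palindrome
Longest palindromic substring: "aa" with length 2

2


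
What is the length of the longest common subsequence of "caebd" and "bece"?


LCS of "caebd" and "bece"
DP table:
           b    e    c    e
      0    0    0    0    0
  c   0    0    0    1    1
  a   0    0    0    1    1
  e   0    0    1    1    2
  b   0    1    1    1    2
  d   0    1    1    1    2
LCS length = dp[5][4] = 2

2


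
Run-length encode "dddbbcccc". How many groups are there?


Input: dddbbcccc
Scanning for consecutive runs:
  Group 1: 'd' x 3 (positions 0-2)
  Group 2: 'b' x 2 (positions 3-4)
  Group 3: 'c' x 4 (positions 5-8)
Total groups: 3

3


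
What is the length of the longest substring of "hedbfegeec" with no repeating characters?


Input: "hedbfegeec"
Sliding window (track last position of each char):
  Position 0 ('h'): window [0,0] length 1 -- new best
  Position 1 ('e'): window [0,1] length 2 -- new best
  Position 2 ('d'): window [0,2] length 3 -- new best
  Position 3 ('b'): window [0,3] length 4 -- new best
  Position 4 ('f'): window [0,4] length 5 -- new best
  Position 5 ('e'): repeat (last at 1), move window start to 2
  Position 5 ('e'): window [2,5] length 4
  Position 6 ('g'): window [2,6] length 5
  Position 7 ('e'): repeat (last at 5), move window start to 6
  Position 7 ('e'): window [6,7] length 2
  Position 8 ('e'): repeat (last at 7), move window start to 8
  Position 8 ('e'): window [8,8] length 1
  Position 9 ('c'): window [8,9] length 2
Longest substring with no repeats: "hedbf" with length 5

5


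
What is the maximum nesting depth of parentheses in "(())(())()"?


Input: "(())(())()"
Tracking depth:
  Position 0 '(': depth becomes 1
  Position 1 '(': depth becomes 2
  Position 2 ')': depth becomes 1
  Position 3 ')': depth becomes 0
  Position 4 '(': depth becomes 1
  Position 5 '(': depth becomes 2
  Position 6 ')': depth becomes 1
  Position 7 ')': depth becomes 0
  Position 8 '(': depth becomes 1
  Position 9 ')': depth becomes 0
Maximum depth reached: 2

2


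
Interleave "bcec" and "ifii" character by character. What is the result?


Interleaving "bcec" and "ifii":
  Position 0: 'b' from first, 'i' from second => "bi"
  Position 1: 'c' from first, 'f' from second => "cf"
  Position 2: 'e' from first, 'i' from second => "ei"
  Position 3: 'c' from first, 'i' from second => "ci"
Result: bicfeici

bicfeici


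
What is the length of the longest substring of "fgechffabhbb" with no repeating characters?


Input: "fgechffabhbb"
Sliding window (track last position of each char):
  Position 0 ('f'): window [0,0] length 1 -- new best
  Position 1 ('g'): window [0,1] length 2 -- new best
  Position 2 ('e'): window [0,2] length 3 -- new best
  Position 3 ('c'): window [0,3] length 4 -- new best
  Position 4 ('h'): window [0,4] length 5 -- new best
  Position 5 ('f'): repeat (last at 0), move window start to 1
  Position 5 ('f'): window [1,5] length 5
  Position 6 ('f'): repeat (last at 5), move window start to 6
  Position 6 ('f'): window [6,6] length 1
  Position 7 ('a'): window [6,7] length 2
  Position 8 ('b'): window [6,8] length 3
  Position 9 ('h'): window [6,9] length 4
  Position 10 ('b'): repeat (last at 8), move window start to 9
  Position 10 ('b'): window [9,10] length 2
  Position 11 ('b'): repeat (last at 10), move window start to 11
  Position 11 ('b'): window [11,11] length 1
Longest substring with no repeats: "fgech" with length 5

5


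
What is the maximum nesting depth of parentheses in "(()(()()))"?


Input: "(()(()()))"
Tracking depth:
  Position 0 '(': depth becomes 1
  Position 1 '(': depth becomes 2
  Position 2 ')': depth becomes 1
  Position 3 '(': depth becomes 2
  Position 4 '(': depth becomes 3
  Position 5 ')': depth becomes 2
  Position 6 '(': depth becomes 3
  Position 7 ')': depth becomes 2
  Position 8 ')': depth becomes 1
  Position 9 ')': depth becomes 0
Maximum depth reached: 3

3


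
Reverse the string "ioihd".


Input: ioihd
Reading characters right to left:
  Position 4: 'd'
  Position 3: 'h'
  Position 2: 'i'
  Position 1: 'o'
  Position 0: 'i'
Reversed: dhioi

dhioi


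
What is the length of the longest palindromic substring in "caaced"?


Input: "caaced"
Checking substrings for palindromes:
  [0:4] "caac" (len 4) => palindrome
  [1:3] "aa" (len 2) => palindrome
Longest palindromic substring: "caac" with length 4

4


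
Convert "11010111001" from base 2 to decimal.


Input: "11010111001" in base 2
Positional expansion:
  Digit '1' (value 1) x 2^10 = 1024
  Digit '1' (value 1) x 2^9 = 512
  Digit '0' (value 0) x 2^8 = 0
  Digit '1' (value 1) x 2^7 = 128
  Digit '0' (value 0) x 2^6 = 0
  Digit '1' (value 1) x 2^5 = 32
  Digit '1' (value 1) x 2^4 = 16
  Digit '1' (value 1) x 2^3 = 8
  Digit '0' (value 0) x 2^2 = 0
  Digit '0' (value 0) x 2^1 = 0
  Digit '1' (value 1) x 2^0 = 1
Sum = 1721

1721


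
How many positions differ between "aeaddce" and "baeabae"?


Comparing "aeaddce" and "baeabae" position by position:
  Position 0: 'a' vs 'b' => DIFFER
  Position 1: 'e' vs 'a' => DIFFER
  Position 2: 'a' vs 'e' => DIFFER
  Position 3: 'd' vs 'a' => DIFFER
  Position 4: 'd' vs 'b' => DIFFER
  Position 5: 'c' vs 'a' => DIFFER
  Position 6: 'e' vs 'e' => same
Positions that differ: 6

6


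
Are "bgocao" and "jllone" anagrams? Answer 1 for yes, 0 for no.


Strings: "bgocao", "jllone"
Sorted first:  abcgoo
Sorted second: ejllno
Differ at position 0: 'a' vs 'e' => not anagrams

0


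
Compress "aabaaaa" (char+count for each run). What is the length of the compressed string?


Input: aabaaaa
Runs:
  'a' x 2 => "a2"
  'b' x 1 => "b1"
  'a' x 4 => "a4"
Compressed: "a2b1a4"
Compressed length: 6

6


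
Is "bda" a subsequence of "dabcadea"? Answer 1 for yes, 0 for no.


Check if "bda" is a subsequence of "dabcadea"
Greedy scan:
  Position 0 ('d'): no match needed
  Position 1 ('a'): no match needed
  Position 2 ('b'): matches sub[0] = 'b'
  Position 3 ('c'): no match needed
  Position 4 ('a'): no match needed
  Position 5 ('d'): matches sub[1] = 'd'
  Position 6 ('e'): no match needed
  Position 7 ('a'): matches sub[2] = 'a'
All 3 characters matched => is a subsequence

1


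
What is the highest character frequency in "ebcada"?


Input: ebcada
Character counts:
  'a': 2
  'b': 1
  'c': 1
  'd': 1
  'e': 1
Maximum frequency: 2

2


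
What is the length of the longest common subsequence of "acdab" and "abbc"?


LCS of "acdab" and "abbc"
DP table:
           a    b    b    c
      0    0    0    0    0
  a   0    1    1    1    1
  c   0    1    1    1    2
  d   0    1    1    1    2
  a   0    1    1    1    2
  b   0    1    2    2    2
LCS length = dp[5][4] = 2

2


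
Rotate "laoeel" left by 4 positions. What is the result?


Input: "laoeel", rotate left by 4
First 4 characters: "laoe"
Remaining characters: "el"
Concatenate remaining + first: "el" + "laoe" = "ellaoe"

ellaoe


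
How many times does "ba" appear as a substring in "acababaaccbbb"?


Searching for "ba" in "acababaaccbbb"
Scanning each position:
  Position 0: "ac" => no
  Position 1: "ca" => no
  Position 2: "ab" => no
  Position 3: "ba" => MATCH
  Position 4: "ab" => no
  Position 5: "ba" => MATCH
  Position 6: "aa" => no
  Position 7: "ac" => no
  Position 8: "cc" => no
  Position 9: "cb" => no
  Position 10: "bb" => no
  Position 11: "bb" => no
Total occurrences: 2

2


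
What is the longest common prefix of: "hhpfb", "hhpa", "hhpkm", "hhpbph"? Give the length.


Words: hhpfb, hhpa, hhpkm, hhpbph
  Position 0: all 'h' => match
  Position 1: all 'h' => match
  Position 2: all 'p' => match
  Position 3: ('f', 'a', 'k', 'b') => mismatch, stop
LCP = "hhp" (length 3)

3


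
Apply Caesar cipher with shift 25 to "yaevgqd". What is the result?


Caesar cipher: shift "yaevgqd" by 25
  'y' (pos 24) + 25 = pos 23 = 'x'
  'a' (pos 0) + 25 = pos 25 = 'z'
  'e' (pos 4) + 25 = pos 3 = 'd'
  'v' (pos 21) + 25 = pos 20 = 'u'
  'g' (pos 6) + 25 = pos 5 = 'f'
  'q' (pos 16) + 25 = pos 15 = 'p'
  'd' (pos 3) + 25 = pos 2 = 'c'
Result: xzdufpc

xzdufpc


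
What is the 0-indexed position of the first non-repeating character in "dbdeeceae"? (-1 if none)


Input: dbdeeceae
Character frequencies:
  'a': 1
  'b': 1
  'c': 1
  'd': 2
  'e': 4
Scanning left to right for freq == 1:
  Position 0 ('d'): freq=2, skip
  Position 1 ('b'): unique! => answer = 1

1


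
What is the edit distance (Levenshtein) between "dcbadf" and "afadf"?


Computing edit distance: "dcbadf" -> "afadf"
DP table:
           a    f    a    d    f
      0    1    2    3    4    5
  d   1    1    2    3    3    4
  c   2    2    2    3    4    4
  b   3    3    3    3    4    5
  a   4    3    4    3    4    5
  d   5    4    4    4    3    4
  f   6    5    4    5    4    3
Edit distance = dp[6][5] = 3

3


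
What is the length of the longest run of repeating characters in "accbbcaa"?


Input: "accbbcaa"
Scanning for longest run:
  Position 1 ('c'): new char, reset run to 1
  Position 2 ('c'): continues run of 'c', length=2
  Position 3 ('b'): new char, reset run to 1
  Position 4 ('b'): continues run of 'b', length=2
  Position 5 ('c'): new char, reset run to 1
  Position 6 ('a'): new char, reset run to 1
  Position 7 ('a'): continues run of 'a', length=2
Longest run: 'c' with length 2

2


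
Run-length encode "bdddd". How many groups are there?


Input: bdddd
Scanning for consecutive runs:
  Group 1: 'b' x 1 (positions 0-0)
  Group 2: 'd' x 4 (positions 1-4)
Total groups: 2

2


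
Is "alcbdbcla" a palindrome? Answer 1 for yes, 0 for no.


Input: alcbdbcla
Reversed: alcbdbcla
  Compare pos 0 ('a') with pos 8 ('a'): match
  Compare pos 1 ('l') with pos 7 ('l'): match
  Compare pos 2 ('c') with pos 6 ('c'): match
  Compare pos 3 ('b') with pos 5 ('b'): match
Result: palindrome

1


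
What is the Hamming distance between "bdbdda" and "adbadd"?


Comparing "bdbdda" and "adbadd" position by position:
  Position 0: 'b' vs 'a' => differ
  Position 1: 'd' vs 'd' => same
  Position 2: 'b' vs 'b' => same
  Position 3: 'd' vs 'a' => differ
  Position 4: 'd' vs 'd' => same
  Position 5: 'a' vs 'd' => differ
Total differences (Hamming distance): 3

3


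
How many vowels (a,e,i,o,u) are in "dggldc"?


Input: dggldc
Checking each character:
  'd' at position 0: consonant
  'g' at position 1: consonant
  'g' at position 2: consonant
  'l' at position 3: consonant
  'd' at position 4: consonant
  'c' at position 5: consonant
Total vowels: 0

0


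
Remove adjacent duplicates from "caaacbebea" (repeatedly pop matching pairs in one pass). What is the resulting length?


Input: caaacbebea
Stack-based adjacent duplicate removal:
  Read 'c': push. Stack: c
  Read 'a': push. Stack: ca
  Read 'a': matches stack top 'a' => pop. Stack: c
  Read 'a': push. Stack: ca
  Read 'c': push. Stack: cac
  Read 'b': push. Stack: cacb
  Read 'e': push. Stack: cacbe
  Read 'b': push. Stack: cacbeb
  Read 'e': push. Stack: cacbebe
  Read 'a': push. Stack: cacbebea
Final stack: "cacbebea" (length 8)

8


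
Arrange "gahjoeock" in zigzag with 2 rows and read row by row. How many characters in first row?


Zigzag "gahjoeock" into 2 rows:
Placing characters:
  'g' => row 0
  'a' => row 1
  'h' => row 0
  'j' => row 1
  'o' => row 0
  'e' => row 1
  'o' => row 0
  'c' => row 1
  'k' => row 0
Rows:
  Row 0: "ghook"
  Row 1: "ajec"
First row length: 5

5


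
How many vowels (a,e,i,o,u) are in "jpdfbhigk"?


Input: jpdfbhigk
Checking each character:
  'j' at position 0: consonant
  'p' at position 1: consonant
  'd' at position 2: consonant
  'f' at position 3: consonant
  'b' at position 4: consonant
  'h' at position 5: consonant
  'i' at position 6: vowel (running total: 1)
  'g' at position 7: consonant
  'k' at position 8: consonant
Total vowels: 1

1


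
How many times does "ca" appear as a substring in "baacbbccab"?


Searching for "ca" in "baacbbccab"
Scanning each position:
  Position 0: "ba" => no
  Position 1: "aa" => no
  Position 2: "ac" => no
  Position 3: "cb" => no
  Position 4: "bb" => no
  Position 5: "bc" => no
  Position 6: "cc" => no
  Position 7: "ca" => MATCH
  Position 8: "ab" => no
Total occurrences: 1

1


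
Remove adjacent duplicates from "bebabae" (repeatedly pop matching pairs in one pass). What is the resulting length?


Input: bebabae
Stack-based adjacent duplicate removal:
  Read 'b': push. Stack: b
  Read 'e': push. Stack: be
  Read 'b': push. Stack: beb
  Read 'a': push. Stack: beba
  Read 'b': push. Stack: bebab
  Read 'a': push. Stack: bebaba
  Read 'e': push. Stack: bebabae
Final stack: "bebabae" (length 7)

7


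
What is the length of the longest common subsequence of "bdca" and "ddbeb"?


LCS of "bdca" and "ddbeb"
DP table:
           d    d    b    e    b
      0    0    0    0    0    0
  b   0    0    0    1    1    1
  d   0    1    1    1    1    1
  c   0    1    1    1    1    1
  a   0    1    1    1    1    1
LCS length = dp[4][5] = 1

1


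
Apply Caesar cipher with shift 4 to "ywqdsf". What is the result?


Caesar cipher: shift "ywqdsf" by 4
  'y' (pos 24) + 4 = pos 2 = 'c'
  'w' (pos 22) + 4 = pos 0 = 'a'
  'q' (pos 16) + 4 = pos 20 = 'u'
  'd' (pos 3) + 4 = pos 7 = 'h'
  's' (pos 18) + 4 = pos 22 = 'w'
  'f' (pos 5) + 4 = pos 9 = 'j'
Result: cauhwj

cauhwj


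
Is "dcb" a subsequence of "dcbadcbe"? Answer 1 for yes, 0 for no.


Check if "dcb" is a subsequence of "dcbadcbe"
Greedy scan:
  Position 0 ('d'): matches sub[0] = 'd'
  Position 1 ('c'): matches sub[1] = 'c'
  Position 2 ('b'): matches sub[2] = 'b'
  Position 3 ('a'): no match needed
  Position 4 ('d'): no match needed
  Position 5 ('c'): no match needed
  Position 6 ('b'): no match needed
  Position 7 ('e'): no match needed
All 3 characters matched => is a subsequence

1


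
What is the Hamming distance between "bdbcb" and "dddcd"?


Comparing "bdbcb" and "dddcd" position by position:
  Position 0: 'b' vs 'd' => differ
  Position 1: 'd' vs 'd' => same
  Position 2: 'b' vs 'd' => differ
  Position 3: 'c' vs 'c' => same
  Position 4: 'b' vs 'd' => differ
Total differences (Hamming distance): 3

3


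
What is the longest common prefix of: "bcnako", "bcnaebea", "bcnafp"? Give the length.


Words: bcnako, bcnaebea, bcnafp
  Position 0: all 'b' => match
  Position 1: all 'c' => match
  Position 2: all 'n' => match
  Position 3: all 'a' => match
  Position 4: ('k', 'e', 'f') => mismatch, stop
LCP = "bcna" (length 4)

4


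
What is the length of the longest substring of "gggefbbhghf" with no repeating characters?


Input: "gggefbbhghf"
Sliding window (track last position of each char):
  Position 0 ('g'): window [0,0] length 1 -- new best
  Position 1 ('g'): repeat (last at 0), move window start to 1
  Position 1 ('g'): window [1,1] length 1
  Position 2 ('g'): repeat (last at 1), move window start to 2
  Position 2 ('g'): window [2,2] length 1
  Position 3 ('e'): window [2,3] length 2 -- new best
  Position 4 ('f'): window [2,4] length 3 -- new best
  Position 5 ('b'): window [2,5] length 4 -- new best
  Position 6 ('b'): repeat (last at 5), move window start to 6
  Position 6 ('b'): window [6,6] length 1
  Position 7 ('h'): window [6,7] length 2
  Position 8 ('g'): window [6,8] length 3
  Position 9 ('h'): repeat (last at 7), move window start to 8
  Position 9 ('h'): window [8,9] length 2
  Position 10 ('f'): window [8,10] length 3
Longest substring with no repeats: "gefb" with length 4

4


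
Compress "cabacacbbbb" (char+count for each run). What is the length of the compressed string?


Input: cabacacbbbb
Runs:
  'c' x 1 => "c1"
  'a' x 1 => "a1"
  'b' x 1 => "b1"
  'a' x 1 => "a1"
  'c' x 1 => "c1"
  'a' x 1 => "a1"
  'c' x 1 => "c1"
  'b' x 4 => "b4"
Compressed: "c1a1b1a1c1a1c1b4"
Compressed length: 16

16


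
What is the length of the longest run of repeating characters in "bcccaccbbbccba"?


Input: "bcccaccbbbccba"
Scanning for longest run:
  Position 1 ('c'): new char, reset run to 1
  Position 2 ('c'): continues run of 'c', length=2
  Position 3 ('c'): continues run of 'c', length=3
  Position 4 ('a'): new char, reset run to 1
  Position 5 ('c'): new char, reset run to 1
  Position 6 ('c'): continues run of 'c', length=2
  Position 7 ('b'): new char, reset run to 1
  Position 8 ('b'): continues run of 'b', length=2
  Position 9 ('b'): continues run of 'b', length=3
  Position 10 ('c'): new char, reset run to 1
  Position 11 ('c'): continues run of 'c', length=2
  Position 12 ('b'): new char, reset run to 1
  Position 13 ('a'): new char, reset run to 1
Longest run: 'c' with length 3

3


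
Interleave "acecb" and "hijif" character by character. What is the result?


Interleaving "acecb" and "hijif":
  Position 0: 'a' from first, 'h' from second => "ah"
  Position 1: 'c' from first, 'i' from second => "ci"
  Position 2: 'e' from first, 'j' from second => "ej"
  Position 3: 'c' from first, 'i' from second => "ci"
  Position 4: 'b' from first, 'f' from second => "bf"
Result: ahciejcibf

ahciejcibf


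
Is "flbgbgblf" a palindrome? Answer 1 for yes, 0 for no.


Input: flbgbgblf
Reversed: flbgbgblf
  Compare pos 0 ('f') with pos 8 ('f'): match
  Compare pos 1 ('l') with pos 7 ('l'): match
  Compare pos 2 ('b') with pos 6 ('b'): match
  Compare pos 3 ('g') with pos 5 ('g'): match
Result: palindrome

1


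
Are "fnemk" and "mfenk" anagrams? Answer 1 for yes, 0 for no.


Strings: "fnemk", "mfenk"
Sorted first:  efkmn
Sorted second: efkmn
Sorted forms match => anagrams

1


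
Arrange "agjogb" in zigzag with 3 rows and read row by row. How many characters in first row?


Zigzag "agjogb" into 3 rows:
Placing characters:
  'a' => row 0
  'g' => row 1
  'j' => row 2
  'o' => row 1
  'g' => row 0
  'b' => row 1
Rows:
  Row 0: "ag"
  Row 1: "gob"
  Row 2: "j"
First row length: 2

2


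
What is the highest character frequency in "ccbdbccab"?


Input: ccbdbccab
Character counts:
  'a': 1
  'b': 3
  'c': 4
  'd': 1
Maximum frequency: 4

4


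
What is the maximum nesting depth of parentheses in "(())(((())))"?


Input: "(())(((())))"
Tracking depth:
  Position 0 '(': depth becomes 1
  Position 1 '(': depth becomes 2
  Position 2 ')': depth becomes 1
  Position 3 ')': depth becomes 0
  Position 4 '(': depth becomes 1
  Position 5 '(': depth becomes 2
  Position 6 '(': depth becomes 3
  Position 7 '(': depth becomes 4
  Position 8 ')': depth becomes 3
  Position 9 ')': depth becomes 2
  Position 10 ')': depth becomes 1
  Position 11 ')': depth becomes 0
Maximum depth reached: 4

4
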